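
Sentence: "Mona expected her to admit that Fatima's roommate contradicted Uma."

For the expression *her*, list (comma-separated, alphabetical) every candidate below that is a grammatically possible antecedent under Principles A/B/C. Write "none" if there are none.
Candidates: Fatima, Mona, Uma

*her* is a pronoun; Principle B requires it to be free in its binding domain — the matrix clause.
— Fatima: possessor inside the subject DP of the clause headed by 'contradicted'; is c-commanded by the pronoun; coreference would bind this R-expression — blocked (Principle C).
— Mona: subject of the matrix clause; c-commands the pronoun within its binding domain — blocked (Principle B).
— Uma: object of the clause headed by 'contradicted'; is c-commanded by the pronoun; coreference would bind this R-expression — blocked (Principle C).

none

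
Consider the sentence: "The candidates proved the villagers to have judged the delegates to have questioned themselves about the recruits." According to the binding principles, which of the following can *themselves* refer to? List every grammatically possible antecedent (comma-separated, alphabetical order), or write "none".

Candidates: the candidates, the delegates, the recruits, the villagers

the delegates

*themselves* is a reflexive; Principle A requires it to be bound within its binding domain — the clause headed by 'questioned'.
— the candidates: subject of the matrix clause; c-commands the reflexive but lies outside its binding domain — cannot bind it (Principle A).
— the delegates: subject of the clause headed by 'questioned'; c-commands the reflexive within its binding domain — allowed (Principle A).
— the recruits: second object of the clause headed by 'questioned'; does not c-command the reflexive — cannot bind it (Principle A).
— the villagers: subject of the clause headed by 'judged'; c-commands the reflexive but lies outside its binding domain — cannot bind it (Principle A).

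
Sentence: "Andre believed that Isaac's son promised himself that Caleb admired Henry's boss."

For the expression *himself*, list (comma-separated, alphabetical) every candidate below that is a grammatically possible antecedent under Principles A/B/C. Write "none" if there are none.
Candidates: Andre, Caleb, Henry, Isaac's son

Isaac's son

*himself* is a reflexive; Principle A requires it to be bound within its binding domain — the clause headed by 'promised'.
— Andre: subject of the matrix clause; c-commands the reflexive but lies outside its binding domain — cannot bind it (Principle A).
— Caleb: subject of the clause headed by 'admired'; does not c-command the reflexive — cannot bind it (Principle A).
— Henry: possessor inside the object DP of the clause headed by 'admired'; does not c-command the reflexive — cannot bind it (Principle A).
— Isaac's son: subject of the clause headed by 'promised'; c-commands the reflexive within its binding domain — allowed (Principle A).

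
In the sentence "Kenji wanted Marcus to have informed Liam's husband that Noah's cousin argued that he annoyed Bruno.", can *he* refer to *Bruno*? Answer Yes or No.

*he* is a pronoun; Principle B requires it to be free in its binding domain — the clause headed by 'annoyed'.
— Bruno: object of the clause headed by 'annoyed'; is c-commanded by the pronoun; coreference would bind this R-expression — blocked (Principle C).

No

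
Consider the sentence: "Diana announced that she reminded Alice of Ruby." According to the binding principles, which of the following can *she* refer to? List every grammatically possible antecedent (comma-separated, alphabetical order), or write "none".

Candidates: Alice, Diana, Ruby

*she* is a pronoun; Principle B requires it to be free in its binding domain — the clause headed by 'reminded'.
— Alice: object of the clause headed by 'reminded'; is c-commanded by the pronoun; coreference would bind this R-expression — blocked (Principle C).
— Diana: subject of the matrix clause; c-commands the pronoun but lies outside its binding domain — allowed.
— Ruby: second object of the clause headed by 'reminded'; is c-commanded by the pronoun; coreference would bind this R-expression — blocked (Principle C).

Diana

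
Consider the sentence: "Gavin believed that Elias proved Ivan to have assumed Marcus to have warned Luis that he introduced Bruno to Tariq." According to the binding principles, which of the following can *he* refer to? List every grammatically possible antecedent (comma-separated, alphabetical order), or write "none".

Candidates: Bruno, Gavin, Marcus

Gavin, Marcus

*he* is a pronoun; Principle B requires it to be free in its binding domain — the clause headed by 'introduced'.
— Bruno: object of the clause headed by 'introduced'; is c-commanded by the pronoun; coreference would bind this R-expression — blocked (Principle C).
— Gavin: subject of the matrix clause; c-commands the pronoun but lies outside its binding domain — allowed.
— Marcus: subject of the clause headed by 'warned'; c-commands the pronoun but lies outside its binding domain — allowed.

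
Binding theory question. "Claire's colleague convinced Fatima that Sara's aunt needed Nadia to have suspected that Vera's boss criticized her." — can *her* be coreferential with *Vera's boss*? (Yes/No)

*her* is a pronoun; Principle B requires it to be free in its binding domain — the clause headed by 'criticized'.
— Vera's boss: subject of the clause headed by 'criticized'; c-commands the pronoun within its binding domain — blocked (Principle B).

No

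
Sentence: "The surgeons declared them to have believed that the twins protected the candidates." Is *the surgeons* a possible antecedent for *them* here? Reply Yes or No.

*them* is a pronoun; Principle B requires it to be free in its binding domain — the matrix clause.
— the surgeons: subject of the matrix clause; c-commands the pronoun within its binding domain — blocked (Principle B).

No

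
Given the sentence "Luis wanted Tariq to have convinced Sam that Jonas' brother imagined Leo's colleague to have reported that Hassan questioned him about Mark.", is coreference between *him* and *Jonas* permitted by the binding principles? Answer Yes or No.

*him* is a pronoun; Principle B requires it to be free in its binding domain — the clause headed by 'questioned'.
— Jonas: possessor inside the subject DP of the clause headed by 'imagined'; does not c-command the pronoun — Principle B does not apply; allowed.

Yes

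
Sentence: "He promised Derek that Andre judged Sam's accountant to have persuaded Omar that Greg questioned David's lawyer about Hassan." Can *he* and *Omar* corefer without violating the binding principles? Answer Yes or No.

*Omar* is an R-expression; Principle C requires it to be free (not bound by any c-commanding expression).
— he: subject of the matrix clause; the pronoun c-commands the R-expression — coreference blocked (Principle C).

No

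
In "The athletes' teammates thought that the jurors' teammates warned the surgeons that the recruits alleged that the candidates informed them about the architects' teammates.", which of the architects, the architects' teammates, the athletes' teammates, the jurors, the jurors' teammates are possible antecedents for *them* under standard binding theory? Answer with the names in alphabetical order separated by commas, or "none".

*them* is a pronoun; Principle B requires it to be free in its binding domain — the clause headed by 'informed'.
— the architects: possessor inside the second object DP of the clause headed by 'informed'; is c-commanded by the pronoun; coreference would bind this R-expression — blocked (Principle C).
— the architects' teammates: second object of the clause headed by 'informed'; is c-commanded by the pronoun; coreference would bind this R-expression — blocked (Principle C).
— the athletes' teammates: subject of the matrix clause; c-commands the pronoun but lies outside its binding domain — allowed.
— the jurors: possessor inside the subject DP of the clause headed by 'warned'; does not c-command the pronoun — Principle B does not apply; allowed.
— the jurors' teammates: subject of the clause headed by 'warned'; c-commands the pronoun but lies outside its binding domain — allowed.

the athletes' teammates, the jurors, the jurors' teammates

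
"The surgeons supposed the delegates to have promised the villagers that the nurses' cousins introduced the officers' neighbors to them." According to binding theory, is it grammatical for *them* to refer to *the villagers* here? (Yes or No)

Yes

*the villagers* is an R-expression; Principle C requires it to be free (not bound by any c-commanding expression).
— them: second object of the clause headed by 'introduced'; the pronoun does not c-command the R-expression — coreference allowed.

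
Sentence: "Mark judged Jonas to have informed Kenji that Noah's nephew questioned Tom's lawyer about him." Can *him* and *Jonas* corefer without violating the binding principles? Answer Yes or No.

Yes

*Jonas* is an R-expression; Principle C requires it to be free (not bound by any c-commanding expression).
— him: second object of the clause headed by 'questioned'; the pronoun does not c-command the R-expression — coreference allowed.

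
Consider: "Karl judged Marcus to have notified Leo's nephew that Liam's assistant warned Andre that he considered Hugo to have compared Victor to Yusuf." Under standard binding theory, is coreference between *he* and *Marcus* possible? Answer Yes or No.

*Marcus* is an R-expression; Principle C requires it to be free (not bound by any c-commanding expression).
— he: subject of the clause headed by 'considered'; the pronoun does not c-command the R-expression — coreference allowed.

Yes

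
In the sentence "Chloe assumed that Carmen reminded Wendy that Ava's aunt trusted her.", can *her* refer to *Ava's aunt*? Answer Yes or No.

*her* is a pronoun; Principle B requires it to be free in its binding domain — the clause headed by 'trusted'.
— Ava's aunt: subject of the clause headed by 'trusted'; c-commands the pronoun within its binding domain — blocked (Principle B).

No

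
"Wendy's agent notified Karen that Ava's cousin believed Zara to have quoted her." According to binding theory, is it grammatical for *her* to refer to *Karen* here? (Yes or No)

*Karen* is an R-expression; Principle C requires it to be free (not bound by any c-commanding expression).
— her: object of the clause headed by 'quoted'; the pronoun does not c-command the R-expression — coreference allowed.

Yes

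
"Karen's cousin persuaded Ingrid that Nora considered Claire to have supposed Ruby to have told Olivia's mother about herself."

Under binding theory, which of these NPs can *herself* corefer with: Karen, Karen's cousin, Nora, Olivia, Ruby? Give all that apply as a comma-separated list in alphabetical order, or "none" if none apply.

Ruby

*herself* is a reflexive; Principle A requires it to be bound within its binding domain — the clause headed by 'told'.
— Karen: possessor inside the subject DP of the matrix clause; does not c-command the reflexive — cannot bind it (Principle A).
— Karen's cousin: subject of the matrix clause; c-commands the reflexive but lies outside its binding domain — cannot bind it (Principle A).
— Nora: subject of the clause headed by 'considered'; c-commands the reflexive but lies outside its binding domain — cannot bind it (Principle A).
— Olivia: possessor inside the object DP of the clause headed by 'told'; does not c-command the reflexive — cannot bind it (Principle A).
— Ruby: subject of the clause headed by 'told'; c-commands the reflexive within its binding domain — allowed (Principle A).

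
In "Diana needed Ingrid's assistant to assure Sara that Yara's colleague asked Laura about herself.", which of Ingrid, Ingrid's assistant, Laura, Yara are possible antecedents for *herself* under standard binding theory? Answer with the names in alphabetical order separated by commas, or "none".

Laura

*herself* is a reflexive; Principle A requires it to be bound within its binding domain — the clause headed by 'asked'.
— Ingrid: possessor inside the subject DP of the clause headed by 'assure'; does not c-command the reflexive — cannot bind it (Principle A).
— Ingrid's assistant: subject of the clause headed by 'assure'; c-commands the reflexive but lies outside its binding domain — cannot bind it (Principle A).
— Laura: object of the clause headed by 'asked'; c-commands the reflexive within its binding domain — allowed (Principle A).
— Yara: possessor inside the subject DP of the clause headed by 'asked'; does not c-command the reflexive — cannot bind it (Principle A).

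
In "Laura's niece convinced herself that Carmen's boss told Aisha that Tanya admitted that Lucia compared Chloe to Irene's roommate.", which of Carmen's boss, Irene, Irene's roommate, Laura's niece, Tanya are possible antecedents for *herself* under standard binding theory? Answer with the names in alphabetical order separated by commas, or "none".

*herself* is a reflexive; Principle A requires it to be bound within its binding domain — the matrix clause.
— Carmen's boss: subject of the clause headed by 'told'; does not c-command the reflexive — cannot bind it (Principle A).
— Irene: possessor inside the second object DP of the clause headed by 'compared'; does not c-command the reflexive — cannot bind it (Principle A).
— Irene's roommate: second object of the clause headed by 'compared'; does not c-command the reflexive — cannot bind it (Principle A).
— Laura's niece: subject of the matrix clause; c-commands the reflexive within its binding domain — allowed (Principle A).
— Tanya: subject of the clause headed by 'admitted'; does not c-command the reflexive — cannot bind it (Principle A).

Laura's niece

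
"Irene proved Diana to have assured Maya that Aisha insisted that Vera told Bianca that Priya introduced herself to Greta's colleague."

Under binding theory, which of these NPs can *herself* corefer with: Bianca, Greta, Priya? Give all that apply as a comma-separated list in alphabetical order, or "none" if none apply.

*herself* is a reflexive; Principle A requires it to be bound within its binding domain — the clause headed by 'introduced'.
— Bianca: object of the clause headed by 'told'; c-commands the reflexive but lies outside its binding domain — cannot bind it (Principle A).
— Greta: possessor inside the second object DP of the clause headed by 'introduced'; does not c-command the reflexive — cannot bind it (Principle A).
— Priya: subject of the clause headed by 'introduced'; c-commands the reflexive within its binding domain — allowed (Principle A).

Priya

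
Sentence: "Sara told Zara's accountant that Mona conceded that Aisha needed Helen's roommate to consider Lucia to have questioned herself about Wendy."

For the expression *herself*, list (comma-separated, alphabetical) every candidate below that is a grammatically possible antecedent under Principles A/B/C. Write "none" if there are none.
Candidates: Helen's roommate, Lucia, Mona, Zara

*herself* is a reflexive; Principle A requires it to be bound within its binding domain — the clause headed by 'questioned'.
— Helen's roommate: subject of the clause headed by 'consider'; c-commands the reflexive but lies outside its binding domain — cannot bind it (Principle A).
— Lucia: subject of the clause headed by 'questioned'; c-commands the reflexive within its binding domain — allowed (Principle A).
— Mona: subject of the clause headed by 'conceded'; c-commands the reflexive but lies outside its binding domain — cannot bind it (Principle A).
— Zara: possessor inside the object DP of the matrix clause; does not c-command the reflexive — cannot bind it (Principle A).

Lucia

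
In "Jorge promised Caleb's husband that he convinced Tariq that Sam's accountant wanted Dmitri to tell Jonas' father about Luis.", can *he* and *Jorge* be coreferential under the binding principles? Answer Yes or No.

*Jorge* is an R-expression; Principle C requires it to be free (not bound by any c-commanding expression).
— he: subject of the clause headed by 'convinced'; the pronoun does not c-command the R-expression — coreference allowed.

Yes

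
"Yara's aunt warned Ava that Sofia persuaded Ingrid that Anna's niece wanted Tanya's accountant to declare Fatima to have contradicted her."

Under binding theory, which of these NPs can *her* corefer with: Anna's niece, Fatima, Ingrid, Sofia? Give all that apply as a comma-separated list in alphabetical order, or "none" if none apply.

*her* is a pronoun; Principle B requires it to be free in its binding domain — the clause headed by 'contradicted'.
— Anna's niece: subject of the clause headed by 'wanted'; c-commands the pronoun but lies outside its binding domain — allowed.
— Fatima: subject of the clause headed by 'contradicted'; c-commands the pronoun within its binding domain — blocked (Principle B).
— Ingrid: object of the clause headed by 'persuaded'; c-commands the pronoun but lies outside its binding domain — allowed.
— Sofia: subject of the clause headed by 'persuaded'; c-commands the pronoun but lies outside its binding domain — allowed.

Anna's niece, Ingrid, Sofia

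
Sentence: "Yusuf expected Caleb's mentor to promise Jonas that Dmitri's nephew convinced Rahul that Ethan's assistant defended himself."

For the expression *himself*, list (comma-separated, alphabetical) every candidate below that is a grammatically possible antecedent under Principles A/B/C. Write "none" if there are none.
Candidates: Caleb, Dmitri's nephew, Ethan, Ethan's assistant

*himself* is a reflexive; Principle A requires it to be bound within its binding domain — the clause headed by 'defended'.
— Caleb: possessor inside the subject DP of the clause headed by 'promise'; does not c-command the reflexive — cannot bind it (Principle A).
— Dmitri's nephew: subject of the clause headed by 'convinced'; c-commands the reflexive but lies outside its binding domain — cannot bind it (Principle A).
— Ethan: possessor inside the subject DP of the clause headed by 'defended'; does not c-command the reflexive — cannot bind it (Principle A).
— Ethan's assistant: subject of the clause headed by 'defended'; c-commands the reflexive within its binding domain — allowed (Principle A).

Ethan's assistant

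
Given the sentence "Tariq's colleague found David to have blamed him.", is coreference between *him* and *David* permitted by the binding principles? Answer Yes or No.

*him* is a pronoun; Principle B requires it to be free in its binding domain — the clause headed by 'blamed'.
— David: subject of the clause headed by 'blamed'; c-commands the pronoun within its binding domain — blocked (Principle B).

No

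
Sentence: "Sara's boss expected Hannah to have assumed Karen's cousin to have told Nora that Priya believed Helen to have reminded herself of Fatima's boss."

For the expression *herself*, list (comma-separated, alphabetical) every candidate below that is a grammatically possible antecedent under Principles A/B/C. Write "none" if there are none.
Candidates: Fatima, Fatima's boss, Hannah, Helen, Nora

*herself* is a reflexive; Principle A requires it to be bound within its binding domain — the clause headed by 'reminded'.
— Fatima: possessor inside the second object DP of the clause headed by 'reminded'; does not c-command the reflexive — cannot bind it (Principle A).
— Fatima's boss: second object of the clause headed by 'reminded'; does not c-command the reflexive — cannot bind it (Principle A).
— Hannah: subject of the clause headed by 'assumed'; c-commands the reflexive but lies outside its binding domain — cannot bind it (Principle A).
— Helen: subject of the clause headed by 'reminded'; c-commands the reflexive within its binding domain — allowed (Principle A).
— Nora: object of the clause headed by 'told'; c-commands the reflexive but lies outside its binding domain — cannot bind it (Principle A).

Helen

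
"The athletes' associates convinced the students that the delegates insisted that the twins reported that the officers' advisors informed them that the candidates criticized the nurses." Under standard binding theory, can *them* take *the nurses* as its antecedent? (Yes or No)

No

*them* is a pronoun; Principle B requires it to be free in its binding domain — the clause headed by 'informed'.
— the nurses: object of the clause headed by 'criticized'; is c-commanded by the pronoun; coreference would bind this R-expression — blocked (Principle C).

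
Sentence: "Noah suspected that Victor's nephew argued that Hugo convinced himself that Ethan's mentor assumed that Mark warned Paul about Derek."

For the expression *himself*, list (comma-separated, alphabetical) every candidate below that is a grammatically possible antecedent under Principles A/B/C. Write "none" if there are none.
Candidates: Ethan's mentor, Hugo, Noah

Hugo

*himself* is a reflexive; Principle A requires it to be bound within its binding domain — the clause headed by 'convinced'.
— Ethan's mentor: subject of the clause headed by 'assumed'; does not c-command the reflexive — cannot bind it (Principle A).
— Hugo: subject of the clause headed by 'convinced'; c-commands the reflexive within its binding domain — allowed (Principle A).
— Noah: subject of the matrix clause; c-commands the reflexive but lies outside its binding domain — cannot bind it (Principle A).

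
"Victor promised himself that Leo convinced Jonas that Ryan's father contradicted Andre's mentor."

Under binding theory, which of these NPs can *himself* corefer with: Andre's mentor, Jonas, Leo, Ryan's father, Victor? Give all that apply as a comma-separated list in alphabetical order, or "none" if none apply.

*himself* is a reflexive; Principle A requires it to be bound within its binding domain — the matrix clause.
— Andre's mentor: object of the clause headed by 'contradicted'; does not c-command the reflexive — cannot bind it (Principle A).
— Jonas: object of the clause headed by 'convinced'; does not c-command the reflexive — cannot bind it (Principle A).
— Leo: subject of the clause headed by 'convinced'; does not c-command the reflexive — cannot bind it (Principle A).
— Ryan's father: subject of the clause headed by 'contradicted'; does not c-command the reflexive — cannot bind it (Principle A).
— Victor: subject of the matrix clause; c-commands the reflexive within its binding domain — allowed (Principle A).

Victor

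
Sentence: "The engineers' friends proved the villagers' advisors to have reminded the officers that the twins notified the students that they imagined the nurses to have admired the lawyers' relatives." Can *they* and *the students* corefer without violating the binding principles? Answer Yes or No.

Yes

*the students* is an R-expression; Principle C requires it to be free (not bound by any c-commanding expression).
— they: subject of the clause headed by 'imagined'; the pronoun does not c-command the R-expression — coreference allowed.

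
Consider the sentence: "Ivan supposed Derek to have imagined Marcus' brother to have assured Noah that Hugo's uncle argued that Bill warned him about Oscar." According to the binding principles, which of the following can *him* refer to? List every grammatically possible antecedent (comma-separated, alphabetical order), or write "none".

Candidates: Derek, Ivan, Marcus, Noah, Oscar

*him* is a pronoun; Principle B requires it to be free in its binding domain — the clause headed by 'warned'.
— Derek: subject of the clause headed by 'imagined'; c-commands the pronoun but lies outside its binding domain — allowed.
— Ivan: subject of the matrix clause; c-commands the pronoun but lies outside its binding domain — allowed.
— Marcus: possessor inside the subject DP of the clause headed by 'assured'; does not c-command the pronoun — Principle B does not apply; allowed.
— Noah: object of the clause headed by 'assured'; c-commands the pronoun but lies outside its binding domain — allowed.
— Oscar: second object of the clause headed by 'warned'; is c-commanded by the pronoun; coreference would bind this R-expression — blocked (Principle C).

Derek, Ivan, Marcus, Noah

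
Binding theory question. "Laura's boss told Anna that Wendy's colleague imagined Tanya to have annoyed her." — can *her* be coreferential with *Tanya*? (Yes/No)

No

*her* is a pronoun; Principle B requires it to be free in its binding domain — the clause headed by 'annoyed'.
— Tanya: subject of the clause headed by 'annoyed'; c-commands the pronoun within its binding domain — blocked (Principle B).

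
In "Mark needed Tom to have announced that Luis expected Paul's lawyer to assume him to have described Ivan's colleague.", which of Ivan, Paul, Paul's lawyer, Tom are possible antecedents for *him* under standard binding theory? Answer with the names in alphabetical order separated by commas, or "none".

Paul, Tom

*him* is a pronoun; Principle B requires it to be free in its binding domain — the clause headed by 'assume'.
— Ivan: possessor inside the object DP of the clause headed by 'described'; is c-commanded by the pronoun; coreference would bind this R-expression — blocked (Principle C).
— Paul: possessor inside the subject DP of the clause headed by 'assume'; does not c-command the pronoun — Principle B does not apply; allowed.
— Paul's lawyer: subject of the clause headed by 'assume'; c-commands the pronoun within its binding domain — blocked (Principle B).
— Tom: subject of the clause headed by 'announced'; c-commands the pronoun but lies outside its binding domain — allowed.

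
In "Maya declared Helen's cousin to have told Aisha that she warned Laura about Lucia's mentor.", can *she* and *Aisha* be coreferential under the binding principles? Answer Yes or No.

*Aisha* is an R-expression; Principle C requires it to be free (not bound by any c-commanding expression).
— she: subject of the clause headed by 'warned'; the pronoun does not c-command the R-expression — coreference allowed.

Yes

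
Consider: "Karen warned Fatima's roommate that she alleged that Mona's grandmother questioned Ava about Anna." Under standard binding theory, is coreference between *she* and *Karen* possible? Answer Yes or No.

Yes

*Karen* is an R-expression; Principle C requires it to be free (not bound by any c-commanding expression).
— she: subject of the clause headed by 'alleged'; the pronoun does not c-command the R-expression — coreference allowed.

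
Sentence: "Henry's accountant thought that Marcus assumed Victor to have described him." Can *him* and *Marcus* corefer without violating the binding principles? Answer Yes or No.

Yes

*Marcus* is an R-expression; Principle C requires it to be free (not bound by any c-commanding expression).
— him: object of the clause headed by 'described'; the pronoun does not c-command the R-expression — coreference allowed.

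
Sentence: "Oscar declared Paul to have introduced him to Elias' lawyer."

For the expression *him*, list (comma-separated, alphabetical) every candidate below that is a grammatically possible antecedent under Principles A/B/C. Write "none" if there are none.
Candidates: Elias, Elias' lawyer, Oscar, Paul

Oscar

*him* is a pronoun; Principle B requires it to be free in its binding domain — the clause headed by 'introduced'.
— Elias: possessor inside the second object DP of the clause headed by 'introduced'; is c-commanded by the pronoun; coreference would bind this R-expression — blocked (Principle C).
— Elias' lawyer: second object of the clause headed by 'introduced'; is c-commanded by the pronoun; coreference would bind this R-expression — blocked (Principle C).
— Oscar: subject of the matrix clause; c-commands the pronoun but lies outside its binding domain — allowed.
— Paul: subject of the clause headed by 'introduced'; c-commands the pronoun within its binding domain — blocked (Principle B).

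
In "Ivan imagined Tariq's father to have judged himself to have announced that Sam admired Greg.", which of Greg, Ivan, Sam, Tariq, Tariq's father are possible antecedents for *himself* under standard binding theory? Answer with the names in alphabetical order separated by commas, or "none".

*himself* is a reflexive; Principle A requires it to be bound within its binding domain — the clause headed by 'judged'.
— Greg: object of the clause headed by 'admired'; does not c-command the reflexive — cannot bind it (Principle A).
— Ivan: subject of the matrix clause; c-commands the reflexive but lies outside its binding domain — cannot bind it (Principle A).
— Sam: subject of the clause headed by 'admired'; does not c-command the reflexive — cannot bind it (Principle A).
— Tariq: possessor inside the subject DP of the clause headed by 'judged'; does not c-command the reflexive — cannot bind it (Principle A).
— Tariq's father: subject of the clause headed by 'judged'; c-commands the reflexive within its binding domain — allowed (Principle A).

Tariq's father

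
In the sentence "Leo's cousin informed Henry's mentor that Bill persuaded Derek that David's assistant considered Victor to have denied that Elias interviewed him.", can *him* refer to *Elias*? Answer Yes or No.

*him* is a pronoun; Principle B requires it to be free in its binding domain — the clause headed by 'interviewed'.
— Elias: subject of the clause headed by 'interviewed'; c-commands the pronoun within its binding domain — blocked (Principle B).

No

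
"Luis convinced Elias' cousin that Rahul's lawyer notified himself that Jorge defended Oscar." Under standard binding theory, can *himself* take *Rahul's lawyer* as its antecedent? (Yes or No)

Yes

*himself* is a reflexive; Principle A requires it to be bound within its binding domain — the clause headed by 'notified'.
— Rahul's lawyer: subject of the clause headed by 'notified'; c-commands the reflexive within its binding domain — allowed (Principle A).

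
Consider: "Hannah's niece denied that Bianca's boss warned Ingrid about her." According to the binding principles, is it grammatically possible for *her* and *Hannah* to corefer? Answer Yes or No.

Yes

*her* is a pronoun; Principle B requires it to be free in its binding domain — the clause headed by 'warned'.
— Hannah: possessor inside the subject DP of the matrix clause; does not c-command the pronoun — Principle B does not apply; allowed.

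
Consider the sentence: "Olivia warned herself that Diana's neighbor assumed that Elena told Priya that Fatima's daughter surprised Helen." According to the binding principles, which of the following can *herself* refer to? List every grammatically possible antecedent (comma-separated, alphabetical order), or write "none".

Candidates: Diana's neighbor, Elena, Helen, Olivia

*herself* is a reflexive; Principle A requires it to be bound within its binding domain — the matrix clause.
— Diana's neighbor: subject of the clause headed by 'assumed'; does not c-command the reflexive — cannot bind it (Principle A).
— Elena: subject of the clause headed by 'told'; does not c-command the reflexive — cannot bind it (Principle A).
— Helen: object of the clause headed by 'surprised'; does not c-command the reflexive — cannot bind it (Principle A).
— Olivia: subject of the matrix clause; c-commands the reflexive within its binding domain — allowed (Principle A).

Olivia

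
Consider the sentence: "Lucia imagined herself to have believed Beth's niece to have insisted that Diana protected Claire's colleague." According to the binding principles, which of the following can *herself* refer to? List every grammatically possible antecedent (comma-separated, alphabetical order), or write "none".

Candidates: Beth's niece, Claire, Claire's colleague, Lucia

Lucia

*herself* is a reflexive; Principle A requires it to be bound within its binding domain — the matrix clause.
— Beth's niece: subject of the clause headed by 'insisted'; does not c-command the reflexive — cannot bind it (Principle A).
— Claire: possessor inside the object DP of the clause headed by 'protected'; does not c-command the reflexive — cannot bind it (Principle A).
— Claire's colleague: object of the clause headed by 'protected'; does not c-command the reflexive — cannot bind it (Principle A).
— Lucia: subject of the matrix clause; c-commands the reflexive within its binding domain — allowed (Principle A).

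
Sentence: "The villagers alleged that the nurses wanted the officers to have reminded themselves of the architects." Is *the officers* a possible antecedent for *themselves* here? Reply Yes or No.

*themselves* is a reflexive; Principle A requires it to be bound within its binding domain — the clause headed by 'reminded'.
— the officers: subject of the clause headed by 'reminded'; c-commands the reflexive within its binding domain — allowed (Principle A).

Yes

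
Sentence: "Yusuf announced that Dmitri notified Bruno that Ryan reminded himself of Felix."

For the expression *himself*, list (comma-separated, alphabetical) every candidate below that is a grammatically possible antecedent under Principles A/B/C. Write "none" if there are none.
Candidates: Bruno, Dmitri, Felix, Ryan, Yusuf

Ryan

*himself* is a reflexive; Principle A requires it to be bound within its binding domain — the clause headed by 'reminded'.
— Bruno: object of the clause headed by 'notified'; c-commands the reflexive but lies outside its binding domain — cannot bind it (Principle A).
— Dmitri: subject of the clause headed by 'notified'; c-commands the reflexive but lies outside its binding domain — cannot bind it (Principle A).
— Felix: second object of the clause headed by 'reminded'; does not c-command the reflexive — cannot bind it (Principle A).
— Ryan: subject of the clause headed by 'reminded'; c-commands the reflexive within its binding domain — allowed (Principle A).
— Yusuf: subject of the matrix clause; c-commands the reflexive but lies outside its binding domain — cannot bind it (Principle A).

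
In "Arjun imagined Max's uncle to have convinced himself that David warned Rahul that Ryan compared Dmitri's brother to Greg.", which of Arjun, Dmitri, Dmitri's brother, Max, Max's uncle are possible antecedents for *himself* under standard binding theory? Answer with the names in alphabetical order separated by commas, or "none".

*himself* is a reflexive; Principle A requires it to be bound within its binding domain — the clause headed by 'convinced'.
— Arjun: subject of the matrix clause; c-commands the reflexive but lies outside its binding domain — cannot bind it (Principle A).
— Dmitri: possessor inside the object DP of the clause headed by 'compared'; does not c-command the reflexive — cannot bind it (Principle A).
— Dmitri's brother: object of the clause headed by 'compared'; does not c-command the reflexive — cannot bind it (Principle A).
— Max: possessor inside the subject DP of the clause headed by 'convinced'; does not c-command the reflexive — cannot bind it (Principle A).
— Max's uncle: subject of the clause headed by 'convinced'; c-commands the reflexive within its binding domain — allowed (Principle A).

Max's uncle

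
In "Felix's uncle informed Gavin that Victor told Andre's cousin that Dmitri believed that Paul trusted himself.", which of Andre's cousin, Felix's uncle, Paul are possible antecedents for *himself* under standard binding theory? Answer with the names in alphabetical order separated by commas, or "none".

*himself* is a reflexive; Principle A requires it to be bound within its binding domain — the clause headed by 'trusted'.
— Andre's cousin: object of the clause headed by 'told'; c-commands the reflexive but lies outside its binding domain — cannot bind it (Principle A).
— Felix's uncle: subject of the matrix clause; c-commands the reflexive but lies outside its binding domain — cannot bind it (Principle A).
— Paul: subject of the clause headed by 'trusted'; c-commands the reflexive within its binding domain — allowed (Principle A).

Paul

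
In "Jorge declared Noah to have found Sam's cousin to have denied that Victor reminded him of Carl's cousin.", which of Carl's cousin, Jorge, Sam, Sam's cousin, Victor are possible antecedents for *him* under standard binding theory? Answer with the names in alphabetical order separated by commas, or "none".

Jorge, Sam, Sam's cousin

*him* is a pronoun; Principle B requires it to be free in its binding domain — the clause headed by 'reminded'.
— Carl's cousin: second object of the clause headed by 'reminded'; is c-commanded by the pronoun; coreference would bind this R-expression — blocked (Principle C).
— Jorge: subject of the matrix clause; c-commands the pronoun but lies outside its binding domain — allowed.
— Sam: possessor inside the subject DP of the clause headed by 'denied'; does not c-command the pronoun — Principle B does not apply; allowed.
— Sam's cousin: subject of the clause headed by 'denied'; c-commands the pronoun but lies outside its binding domain — allowed.
— Victor: subject of the clause headed by 'reminded'; c-commands the pronoun within its binding domain — blocked (Principle B).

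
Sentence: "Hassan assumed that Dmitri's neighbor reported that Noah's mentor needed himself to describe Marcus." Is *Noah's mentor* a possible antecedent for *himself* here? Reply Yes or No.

Yes

*himself* is a reflexive; Principle A requires it to be bound within its binding domain — the clause headed by 'needed'.
— Noah's mentor: subject of the clause headed by 'needed'; c-commands the reflexive within its binding domain — allowed (Principle A).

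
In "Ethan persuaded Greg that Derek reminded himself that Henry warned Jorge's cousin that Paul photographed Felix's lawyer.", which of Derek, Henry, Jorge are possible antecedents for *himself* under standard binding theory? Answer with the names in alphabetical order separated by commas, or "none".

Derek

*himself* is a reflexive; Principle A requires it to be bound within its binding domain — the clause headed by 'reminded'.
— Derek: subject of the clause headed by 'reminded'; c-commands the reflexive within its binding domain — allowed (Principle A).
— Henry: subject of the clause headed by 'warned'; does not c-command the reflexive — cannot bind it (Principle A).
— Jorge: possessor inside the object DP of the clause headed by 'warned'; does not c-command the reflexive — cannot bind it (Principle A).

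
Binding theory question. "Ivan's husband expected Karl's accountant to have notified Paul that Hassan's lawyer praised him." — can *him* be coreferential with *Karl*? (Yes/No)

Yes

*him* is a pronoun; Principle B requires it to be free in its binding domain — the clause headed by 'praised'.
— Karl: possessor inside the subject DP of the clause headed by 'notified'; does not c-command the pronoun — Principle B does not apply; allowed.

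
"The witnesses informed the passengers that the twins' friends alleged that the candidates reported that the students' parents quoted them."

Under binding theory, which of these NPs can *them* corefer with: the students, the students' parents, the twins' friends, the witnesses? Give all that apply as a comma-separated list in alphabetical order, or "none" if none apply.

*them* is a pronoun; Principle B requires it to be free in its binding domain — the clause headed by 'quoted'.
— the students: possessor inside the subject DP of the clause headed by 'quoted'; does not c-command the pronoun — Principle B does not apply; allowed.
— the students' parents: subject of the clause headed by 'quoted'; c-commands the pronoun within its binding domain — blocked (Principle B).
— the twins' friends: subject of the clause headed by 'alleged'; c-commands the pronoun but lies outside its binding domain — allowed.
— the witnesses: subject of the matrix clause; c-commands the pronoun but lies outside its binding domain — allowed.

the students, the twins' friends, the witnesses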